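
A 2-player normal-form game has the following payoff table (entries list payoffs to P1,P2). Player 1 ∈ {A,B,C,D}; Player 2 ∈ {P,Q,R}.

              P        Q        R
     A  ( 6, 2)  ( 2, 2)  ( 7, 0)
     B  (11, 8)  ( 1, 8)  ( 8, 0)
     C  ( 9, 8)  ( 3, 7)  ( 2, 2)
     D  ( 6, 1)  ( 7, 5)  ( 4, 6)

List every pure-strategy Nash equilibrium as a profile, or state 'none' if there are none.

Nash profiles: (B,P)

(A,P): not NE [P1→B gives 11>6]
(A,Q): not NE [P1→D gives 7>2]
(A,R): not NE [P1→B gives 8>7; P2→Q gives 2>0]
(B,P): NE
(B,Q): not NE [P1→D gives 7>1]
(B,R): not NE [P2→Q gives 8>0]
(C,P): not NE [P1→B gives 11>9]
(C,Q): not NE [P1→D gives 7>3; P2→P gives 8>7]
(C,R): not NE [P1→B gives 8>2; P2→P gives 8>2]
(D,P): not NE [P1→B gives 11>6; P2→R gives 6>1]
(D,Q): not NE [P2→R gives 6>5]
(D,R): not NE [P1→B gives 8>4]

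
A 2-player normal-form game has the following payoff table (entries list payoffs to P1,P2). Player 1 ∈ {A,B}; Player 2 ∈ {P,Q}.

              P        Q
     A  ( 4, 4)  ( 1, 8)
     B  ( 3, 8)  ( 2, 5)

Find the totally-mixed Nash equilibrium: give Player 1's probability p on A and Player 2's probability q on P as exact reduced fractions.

(p,q) = (3/7, 1/2)

P1 indiff ⇒ q·4+(1-q)·1 = q·3+(1-q)·2 ⇒ q(1) = (1-q)(1) ⇒ q = 1/2
P2 indiff ⇒ p·4+(1-p)·8 = p·8+(1-p)·5 ⇒ p(-4) = (1-p)(-3) ⇒ p = 3/7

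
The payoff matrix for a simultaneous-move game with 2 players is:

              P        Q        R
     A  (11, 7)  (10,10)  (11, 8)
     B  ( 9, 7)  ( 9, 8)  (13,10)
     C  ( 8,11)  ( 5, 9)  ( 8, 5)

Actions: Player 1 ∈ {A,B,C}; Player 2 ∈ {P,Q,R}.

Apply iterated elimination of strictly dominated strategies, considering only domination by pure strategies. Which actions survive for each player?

P1 drop C (A beats it: P:11>8 Q:10>5 R:11>8)
P2 drop P (Q beats it: A:10>7 B:8>7)
P1→{A,B} P2→{Q,R}

IESDS → P1:{A,B} P2:{Q,R}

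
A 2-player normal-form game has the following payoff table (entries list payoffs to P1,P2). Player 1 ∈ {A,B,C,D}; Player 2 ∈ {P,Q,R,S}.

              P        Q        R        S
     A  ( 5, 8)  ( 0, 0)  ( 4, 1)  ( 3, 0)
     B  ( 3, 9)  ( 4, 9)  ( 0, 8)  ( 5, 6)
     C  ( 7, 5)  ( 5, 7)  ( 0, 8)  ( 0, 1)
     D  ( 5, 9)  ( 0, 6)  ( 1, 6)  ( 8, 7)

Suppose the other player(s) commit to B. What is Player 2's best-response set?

u_2(P vs B) = 9
u_2(Q vs B) = 9
u_2(R vs B) = 8
u_2(S vs B) = 6
max payoff 9 at {P,Q}

P2 best: {P,Q}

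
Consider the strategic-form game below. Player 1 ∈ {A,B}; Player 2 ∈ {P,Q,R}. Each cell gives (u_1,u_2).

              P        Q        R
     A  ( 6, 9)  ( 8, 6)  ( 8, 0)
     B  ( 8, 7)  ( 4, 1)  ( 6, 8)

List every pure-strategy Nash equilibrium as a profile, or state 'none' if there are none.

(A,P): not NE [P1→B gives 8>6]
(A,Q): not NE [P2→P gives 9>6]
(A,R): not NE [P2→P gives 9>0]
(B,P): not NE [P2→R gives 8>7]
(B,Q): not NE [P1→A gives 8>4; P2→R gives 8>1]
(B,R): not NE [P1→A gives 8>6]

Equilibria: none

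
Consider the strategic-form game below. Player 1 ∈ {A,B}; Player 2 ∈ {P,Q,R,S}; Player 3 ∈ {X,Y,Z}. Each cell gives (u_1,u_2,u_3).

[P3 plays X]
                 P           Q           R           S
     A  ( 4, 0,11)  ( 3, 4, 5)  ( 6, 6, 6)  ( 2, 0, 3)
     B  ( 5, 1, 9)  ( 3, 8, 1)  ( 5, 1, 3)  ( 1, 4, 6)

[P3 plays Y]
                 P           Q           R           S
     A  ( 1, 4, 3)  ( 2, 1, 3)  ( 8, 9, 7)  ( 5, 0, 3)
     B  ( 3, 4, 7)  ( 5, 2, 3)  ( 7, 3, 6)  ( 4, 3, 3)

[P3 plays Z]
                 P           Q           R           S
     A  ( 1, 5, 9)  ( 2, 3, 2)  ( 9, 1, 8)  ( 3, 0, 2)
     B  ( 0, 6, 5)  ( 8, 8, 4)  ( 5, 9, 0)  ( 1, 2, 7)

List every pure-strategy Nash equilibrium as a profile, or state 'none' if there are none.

(A,P,X): not NE [P1→B gives 5>4; P2→R gives 6>0]
(A,P,Y): not NE [P1→B gives 3>1; P2→R gives 9>4; P3→X gives 11>3]
(A,P,Z): not NE [P3→X gives 11>9]
(A,Q,X): not NE [P2→R gives 6>4]
(A,Q,Y): not NE [P1→B gives 5>2; P2→R gives 9>1; P3→X gives 5>3]
(A,Q,Z): not NE [P1→B gives 8>2; P2→P gives 5>3; P3→X gives 5>2]
(A,R,X): not NE [P3→Z gives 8>6]
(A,R,Y): not NE [P3→Z gives 8>7]
(A,R,Z): not NE [P2→P gives 5>1]
(A,S,X): not NE [P2→R gives 6>0]
(A,S,Y): not NE [P2→R gives 9>0]
(A,S,Z): not NE [P2→P gives 5>0; P3→Y gives 3>2]
(B,P,X): not NE [P2→Q gives 8>1]
(B,P,Y): not NE [P3→X gives 9>7]
(B,P,Z): not NE [P1→A gives 1>0; P2→R gives 9>6; P3→X gives 9>5]
(B,Q,X): not NE [P3→Z gives 4>1]
(B,Q,Y): not NE [P2→P gives 4>2; P3→Z gives 4>3]
(B,Q,Z): not NE [P2→R gives 9>8]
(B,R,X): not NE [P1→A gives 6>5; P2→Q gives 8>1; P3→Y gives 6>3]
(B,R,Y): not NE [P1→A gives 8>7; P2→P gives 4>3]
(B,R,Z): not NE [P1→A gives 9>5; P3→Y gives 6>0]
(B,S,X): not NE [P1→A gives 2>1; P2→Q gives 8>4; P3→Z gives 7>6]
(B,S,Y): not NE [P1→A gives 5>4; P2→P gives 4>3; P3→Z gives 7>3]
(B,S,Z): not NE [P1→A gives 3>1; P2→R gives 9>2]

PSNE: ∅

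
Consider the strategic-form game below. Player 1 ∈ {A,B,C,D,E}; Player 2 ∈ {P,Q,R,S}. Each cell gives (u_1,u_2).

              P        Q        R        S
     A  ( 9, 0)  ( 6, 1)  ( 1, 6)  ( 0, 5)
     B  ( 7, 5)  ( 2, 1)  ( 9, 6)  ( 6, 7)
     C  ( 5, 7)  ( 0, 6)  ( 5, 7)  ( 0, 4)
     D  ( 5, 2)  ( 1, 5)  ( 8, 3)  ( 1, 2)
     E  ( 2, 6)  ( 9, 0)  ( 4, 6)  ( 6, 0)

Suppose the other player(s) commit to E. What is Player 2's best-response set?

u_2(P vs E) = 6
u_2(Q vs E) = 0
u_2(R vs E) = 6
u_2(S vs E) = 0
max payoff 6 at {P,R}

argmax u_2 = {P,R}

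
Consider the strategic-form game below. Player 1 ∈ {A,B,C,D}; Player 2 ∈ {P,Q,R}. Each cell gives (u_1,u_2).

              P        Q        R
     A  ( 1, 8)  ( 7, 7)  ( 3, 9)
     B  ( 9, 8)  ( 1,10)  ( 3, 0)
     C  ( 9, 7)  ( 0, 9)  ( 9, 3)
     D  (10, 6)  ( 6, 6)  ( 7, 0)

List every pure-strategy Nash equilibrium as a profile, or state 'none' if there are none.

(A,P): not NE [P1→D gives 10>1; P2→R gives 9>8]
(A,Q): not NE [P2→R gives 9>7]
(A,R): not NE [P1→C gives 9>3]
(B,P): not NE [P1→D gives 10>9; P2→Q gives 10>8]
(B,Q): not NE [P1→A gives 7>1]
(B,R): not NE [P1→C gives 9>3; P2→Q gives 10>0]
(C,P): not NE [P1→D gives 10>9; P2→Q gives 9>7]
(C,Q): not NE [P1→A gives 7>0]
(C,R): not NE [P2→Q gives 9>3]
(D,P): NE
(D,Q): not NE [P1→A gives 7>6]
(D,R): not NE [P1→C gives 9>7; P2→Q gives 6>0]

Nash profiles: (D,P)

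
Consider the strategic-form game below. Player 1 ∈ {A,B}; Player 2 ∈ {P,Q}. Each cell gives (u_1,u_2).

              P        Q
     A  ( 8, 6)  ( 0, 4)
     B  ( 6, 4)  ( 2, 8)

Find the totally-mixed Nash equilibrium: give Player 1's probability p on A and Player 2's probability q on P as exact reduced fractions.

P1 mixes 2/3 on A; P2 mixes 1/2 on P

P1 indiff ⇒ q·8+(1-q)·0 = q·6+(1-q)·2 ⇒ q(2) = (1-q)(2) ⇒ q = 1/2
P2 indiff ⇒ p·6+(1-p)·4 = p·4+(1-p)·8 ⇒ p(2) = (1-p)(4) ⇒ p = 2/3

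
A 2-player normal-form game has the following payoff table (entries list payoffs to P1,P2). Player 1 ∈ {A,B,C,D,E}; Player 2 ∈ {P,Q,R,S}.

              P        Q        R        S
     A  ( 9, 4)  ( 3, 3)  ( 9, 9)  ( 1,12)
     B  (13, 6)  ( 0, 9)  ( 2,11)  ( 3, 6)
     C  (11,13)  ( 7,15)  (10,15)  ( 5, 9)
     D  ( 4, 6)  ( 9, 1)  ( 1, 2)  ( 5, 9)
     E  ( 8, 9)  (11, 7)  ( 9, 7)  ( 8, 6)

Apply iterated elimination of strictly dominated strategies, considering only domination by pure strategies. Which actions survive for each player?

P1 drop A (C beats it: P:11>9 Q:7>3 R:10>9 S:5>1)
P1 drop D (E beats it: P:8>4 Q:11>9 R:9>1 S:8>5)
P2 drop S (Q beats it: B:9>6 C:15>9 E:7>6)
P1→{B,C,E} P2→{P,Q,R}

Remaining: P1:{B,C,E} P2:{P,Q,R}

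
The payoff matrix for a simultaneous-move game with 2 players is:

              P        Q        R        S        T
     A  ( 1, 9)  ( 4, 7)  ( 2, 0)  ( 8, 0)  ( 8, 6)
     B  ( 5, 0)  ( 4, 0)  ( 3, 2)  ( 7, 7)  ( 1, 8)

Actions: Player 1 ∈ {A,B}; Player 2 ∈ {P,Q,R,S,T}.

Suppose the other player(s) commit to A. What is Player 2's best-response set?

u_2(P vs A) = 9
u_2(Q vs A) = 7
u_2(R vs A) = 0
u_2(S vs A) = 0
u_2(T vs A) = 6
max payoff 9 at {P}

BR_2 = {P}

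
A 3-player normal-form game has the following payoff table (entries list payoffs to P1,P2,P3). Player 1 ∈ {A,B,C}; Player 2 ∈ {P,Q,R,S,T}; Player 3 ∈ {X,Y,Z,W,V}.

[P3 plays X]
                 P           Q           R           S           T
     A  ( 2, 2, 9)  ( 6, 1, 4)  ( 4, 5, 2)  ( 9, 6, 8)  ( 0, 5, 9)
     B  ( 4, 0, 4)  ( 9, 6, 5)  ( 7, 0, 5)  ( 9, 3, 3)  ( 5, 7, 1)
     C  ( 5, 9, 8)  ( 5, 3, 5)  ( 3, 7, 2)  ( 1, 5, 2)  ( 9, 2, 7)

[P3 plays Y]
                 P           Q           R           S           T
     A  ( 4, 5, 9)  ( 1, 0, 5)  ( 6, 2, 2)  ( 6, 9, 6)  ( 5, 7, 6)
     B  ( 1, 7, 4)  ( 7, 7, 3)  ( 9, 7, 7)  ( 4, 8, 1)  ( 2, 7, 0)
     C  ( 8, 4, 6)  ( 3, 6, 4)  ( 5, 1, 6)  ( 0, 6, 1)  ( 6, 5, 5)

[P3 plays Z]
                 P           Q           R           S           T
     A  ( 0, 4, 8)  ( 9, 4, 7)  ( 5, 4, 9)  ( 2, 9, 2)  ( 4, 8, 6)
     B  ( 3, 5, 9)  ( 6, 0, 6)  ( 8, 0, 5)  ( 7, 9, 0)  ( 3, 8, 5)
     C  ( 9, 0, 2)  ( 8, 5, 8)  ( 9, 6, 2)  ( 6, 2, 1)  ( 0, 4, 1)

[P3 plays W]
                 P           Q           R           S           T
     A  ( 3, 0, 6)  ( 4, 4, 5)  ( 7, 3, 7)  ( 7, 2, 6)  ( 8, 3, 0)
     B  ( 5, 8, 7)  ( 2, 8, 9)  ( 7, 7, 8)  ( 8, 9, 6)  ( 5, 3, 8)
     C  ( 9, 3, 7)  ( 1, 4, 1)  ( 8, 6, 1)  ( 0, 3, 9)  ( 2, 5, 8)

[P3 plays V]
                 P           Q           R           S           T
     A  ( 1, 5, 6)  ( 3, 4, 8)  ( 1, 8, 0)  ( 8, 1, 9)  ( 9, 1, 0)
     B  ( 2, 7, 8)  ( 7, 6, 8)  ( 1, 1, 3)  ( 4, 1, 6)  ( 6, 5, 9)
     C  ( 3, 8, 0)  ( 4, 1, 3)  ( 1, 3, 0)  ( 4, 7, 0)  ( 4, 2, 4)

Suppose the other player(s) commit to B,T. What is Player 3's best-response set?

argmax u_3 = {V}

u_3(X vs B,T) = 1
u_3(Y vs B,T) = 0
u_3(Z vs B,T) = 5
u_3(W vs B,T) = 8
u_3(V vs B,T) = 9
max payoff 9 at {V}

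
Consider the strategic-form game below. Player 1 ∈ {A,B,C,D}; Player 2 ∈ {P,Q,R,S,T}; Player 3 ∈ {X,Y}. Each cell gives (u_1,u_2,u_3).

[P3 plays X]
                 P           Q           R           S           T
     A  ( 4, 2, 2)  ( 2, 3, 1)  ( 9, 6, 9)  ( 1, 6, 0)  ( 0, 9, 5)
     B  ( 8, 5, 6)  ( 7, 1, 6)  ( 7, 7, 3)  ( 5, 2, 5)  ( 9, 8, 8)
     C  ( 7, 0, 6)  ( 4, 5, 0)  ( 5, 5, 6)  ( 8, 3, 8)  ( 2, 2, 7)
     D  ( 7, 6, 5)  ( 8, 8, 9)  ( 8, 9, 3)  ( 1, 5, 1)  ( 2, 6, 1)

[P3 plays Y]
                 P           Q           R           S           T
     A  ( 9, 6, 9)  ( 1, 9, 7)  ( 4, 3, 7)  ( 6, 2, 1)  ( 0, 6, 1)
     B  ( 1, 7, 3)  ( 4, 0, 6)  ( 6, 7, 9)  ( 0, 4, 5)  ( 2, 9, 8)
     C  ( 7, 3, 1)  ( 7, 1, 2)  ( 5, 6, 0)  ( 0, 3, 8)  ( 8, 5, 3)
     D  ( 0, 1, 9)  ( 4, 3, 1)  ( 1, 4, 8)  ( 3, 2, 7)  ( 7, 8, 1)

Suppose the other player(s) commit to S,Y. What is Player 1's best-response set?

argmax u_1 = {A}

u_1(A vs S,Y) = 6
u_1(B vs S,Y) = 0
u_1(C vs S,Y) = 0
u_1(D vs S,Y) = 3
max payoff 6 at {A}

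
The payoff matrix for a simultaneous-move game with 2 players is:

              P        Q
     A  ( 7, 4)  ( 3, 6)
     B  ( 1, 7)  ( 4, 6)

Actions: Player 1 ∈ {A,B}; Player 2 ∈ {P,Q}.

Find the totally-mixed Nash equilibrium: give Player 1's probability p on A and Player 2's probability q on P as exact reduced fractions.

p=1/3, q=1/7

P1 indiff ⇒ q·7+(1-q)·3 = q·1+(1-q)·4 ⇒ q(6) = (1-q)(1) ⇒ q = 1/7
P2 indiff ⇒ p·4+(1-p)·7 = p·6+(1-p)·6 ⇒ p(-2) = (1-p)(-1) ⇒ p = 1/3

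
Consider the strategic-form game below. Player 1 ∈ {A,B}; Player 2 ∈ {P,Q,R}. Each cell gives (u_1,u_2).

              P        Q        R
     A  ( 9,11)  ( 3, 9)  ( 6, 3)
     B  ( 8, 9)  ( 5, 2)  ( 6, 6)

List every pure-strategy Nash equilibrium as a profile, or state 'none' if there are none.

Nash profiles: (A,P)

(A,P): NE
(A,Q): not NE [P1→B gives 5>3; P2→P gives 11>9]
(A,R): not NE [P2→P gives 11>3]
(B,P): not NE [P1→A gives 9>8]
(B,Q): not NE [P2→P gives 9>2]
(B,R): not NE [P2→P gives 9>6]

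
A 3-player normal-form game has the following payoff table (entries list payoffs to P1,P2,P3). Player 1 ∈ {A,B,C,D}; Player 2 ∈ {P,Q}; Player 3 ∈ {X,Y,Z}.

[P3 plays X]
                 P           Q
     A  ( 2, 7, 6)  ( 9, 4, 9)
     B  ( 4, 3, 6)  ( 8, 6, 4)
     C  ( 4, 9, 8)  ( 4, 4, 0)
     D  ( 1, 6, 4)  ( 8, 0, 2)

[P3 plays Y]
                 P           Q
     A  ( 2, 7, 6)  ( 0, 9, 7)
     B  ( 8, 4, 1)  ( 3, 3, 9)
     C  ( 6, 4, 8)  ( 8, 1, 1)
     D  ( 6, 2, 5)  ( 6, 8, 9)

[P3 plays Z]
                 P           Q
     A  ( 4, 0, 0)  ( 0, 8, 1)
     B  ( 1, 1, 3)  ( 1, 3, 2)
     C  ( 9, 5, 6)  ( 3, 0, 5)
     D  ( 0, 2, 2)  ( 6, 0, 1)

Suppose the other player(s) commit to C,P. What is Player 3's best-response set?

argmax u_3 = {X,Y}

u_3(X vs C,P) = 8
u_3(Y vs C,P) = 8
u_3(Z vs C,P) = 6
max payoff 8 at {X,Y}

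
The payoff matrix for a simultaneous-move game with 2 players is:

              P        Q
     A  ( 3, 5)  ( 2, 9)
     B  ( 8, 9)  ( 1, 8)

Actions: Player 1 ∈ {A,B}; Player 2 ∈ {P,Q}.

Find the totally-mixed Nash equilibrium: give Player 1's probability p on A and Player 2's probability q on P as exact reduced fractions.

(p,q) = (1/5, 1/6)

P1 indiff ⇒ q·3+(1-q)·2 = q·8+(1-q)·1 ⇒ q(-5) = (1-q)(-1) ⇒ q = 1/6
P2 indiff ⇒ p·5+(1-p)·9 = p·9+(1-p)·8 ⇒ p(-4) = (1-p)(-1) ⇒ p = 1/5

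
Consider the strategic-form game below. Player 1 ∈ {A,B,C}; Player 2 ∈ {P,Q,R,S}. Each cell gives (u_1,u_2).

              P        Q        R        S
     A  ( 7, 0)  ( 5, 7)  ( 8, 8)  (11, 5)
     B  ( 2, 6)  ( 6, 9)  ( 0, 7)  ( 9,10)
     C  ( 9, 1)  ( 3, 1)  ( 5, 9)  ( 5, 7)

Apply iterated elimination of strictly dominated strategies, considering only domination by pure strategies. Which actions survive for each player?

P2 drop P (R beats it: A:8>0 B:7>6 C:9>1)
P1 drop C (A beats it: Q:5>3 R:8>5 S:11>5)
P1→{A,B} P2→{Q,R,S}

IESDS → P1:{A,B} P2:{Q,R,S}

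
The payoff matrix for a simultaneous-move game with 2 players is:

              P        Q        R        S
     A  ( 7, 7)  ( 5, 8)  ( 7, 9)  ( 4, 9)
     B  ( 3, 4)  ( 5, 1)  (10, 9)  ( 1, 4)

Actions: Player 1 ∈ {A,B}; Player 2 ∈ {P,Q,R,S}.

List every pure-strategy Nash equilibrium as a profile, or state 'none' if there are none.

NE set: (A,S), (B,R)

(A,P): not NE [P2→S gives 9>7]
(A,Q): not NE [P2→S gives 9>8]
(A,R): not NE [P1→B gives 10>7]
(A,S): NE
(B,P): not NE [P1→A gives 7>3; P2→R gives 9>4]
(B,Q): not NE [P2→R gives 9>1]
(B,R): NE
(B,S): not NE [P1→A gives 4>1; P2→R gives 9>4]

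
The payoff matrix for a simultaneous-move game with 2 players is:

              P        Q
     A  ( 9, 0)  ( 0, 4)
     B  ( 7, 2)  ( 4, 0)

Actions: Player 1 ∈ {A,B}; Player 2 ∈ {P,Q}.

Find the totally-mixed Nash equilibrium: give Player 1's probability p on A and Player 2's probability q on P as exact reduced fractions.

P1 indiff ⇒ q·9+(1-q)·0 = q·7+(1-q)·4 ⇒ q(2) = (1-q)(4) ⇒ q = 2/3
P2 indiff ⇒ p·0+(1-p)·2 = p·4+(1-p)·0 ⇒ p(-4) = (1-p)(-2) ⇒ p = 1/3

p=1/3, q=2/3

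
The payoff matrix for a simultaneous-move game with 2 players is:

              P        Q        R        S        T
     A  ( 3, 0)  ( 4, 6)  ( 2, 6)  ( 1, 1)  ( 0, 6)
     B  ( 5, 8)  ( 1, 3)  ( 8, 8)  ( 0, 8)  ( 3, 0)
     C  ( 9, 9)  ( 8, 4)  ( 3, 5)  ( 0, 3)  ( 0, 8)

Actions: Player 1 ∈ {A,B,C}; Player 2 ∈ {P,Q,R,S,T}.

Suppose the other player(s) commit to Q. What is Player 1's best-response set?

argmax u_1 = {C}

u_1(A vs Q) = 4
u_1(B vs Q) = 1
u_1(C vs Q) = 8
max payoff 8 at {C}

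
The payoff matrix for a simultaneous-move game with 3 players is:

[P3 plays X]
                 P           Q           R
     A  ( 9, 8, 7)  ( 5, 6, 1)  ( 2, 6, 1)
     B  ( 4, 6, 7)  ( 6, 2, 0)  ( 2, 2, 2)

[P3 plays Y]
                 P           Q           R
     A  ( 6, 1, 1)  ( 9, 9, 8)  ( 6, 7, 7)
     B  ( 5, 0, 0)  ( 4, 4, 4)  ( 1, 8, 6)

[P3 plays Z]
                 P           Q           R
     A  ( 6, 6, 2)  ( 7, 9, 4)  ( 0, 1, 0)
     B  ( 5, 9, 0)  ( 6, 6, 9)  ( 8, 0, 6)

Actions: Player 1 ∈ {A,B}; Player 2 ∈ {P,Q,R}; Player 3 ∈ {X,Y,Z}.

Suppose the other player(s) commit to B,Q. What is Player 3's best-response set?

u_3(X vs B,Q) = 0
u_3(Y vs B,Q) = 4
u_3(Z vs B,Q) = 9
max payoff 9 at {Z}

P3 best: {Z}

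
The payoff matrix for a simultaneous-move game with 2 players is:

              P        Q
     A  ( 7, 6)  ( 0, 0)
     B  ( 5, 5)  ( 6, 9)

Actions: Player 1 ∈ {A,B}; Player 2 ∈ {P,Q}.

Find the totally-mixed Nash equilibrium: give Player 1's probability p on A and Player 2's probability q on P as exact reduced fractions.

P1 indiff ⇒ q·7+(1-q)·0 = q·5+(1-q)·6 ⇒ q(2) = (1-q)(6) ⇒ q = 3/4
P2 indiff ⇒ p·6+(1-p)·5 = p·0+(1-p)·9 ⇒ p(6) = (1-p)(4) ⇒ p = 2/5

P1 mixes 2/5 on A; P2 mixes 3/4 on P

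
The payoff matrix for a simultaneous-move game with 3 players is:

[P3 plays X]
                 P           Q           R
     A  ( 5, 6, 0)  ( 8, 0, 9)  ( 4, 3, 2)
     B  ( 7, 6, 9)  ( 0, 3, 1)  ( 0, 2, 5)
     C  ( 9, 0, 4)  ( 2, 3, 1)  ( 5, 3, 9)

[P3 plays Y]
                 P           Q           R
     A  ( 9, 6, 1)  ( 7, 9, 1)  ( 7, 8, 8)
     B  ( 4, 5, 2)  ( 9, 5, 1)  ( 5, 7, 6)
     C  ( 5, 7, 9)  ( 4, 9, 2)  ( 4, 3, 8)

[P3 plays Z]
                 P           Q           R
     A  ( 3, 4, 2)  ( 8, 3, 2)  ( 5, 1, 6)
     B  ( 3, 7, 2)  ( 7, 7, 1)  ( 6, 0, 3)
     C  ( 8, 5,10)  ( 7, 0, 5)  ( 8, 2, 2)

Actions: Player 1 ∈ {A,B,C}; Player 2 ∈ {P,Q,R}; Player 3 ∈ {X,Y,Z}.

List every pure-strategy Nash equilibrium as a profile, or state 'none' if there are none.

(A,P,X): not NE [P1→C gives 9>5; P3→Z gives 2>0]
(A,P,Y): not NE [P2→Q gives 9>6; P3→Z gives 2>1]
(A,P,Z): not NE [P1→C gives 8>3]
(A,Q,X): not NE [P2→P gives 6>0]
(A,Q,Y): not NE [P1→B gives 9>7; P3→X gives 9>1]
(A,Q,Z): not NE [P2→P gives 4>3; P3→X gives 9>2]
(A,R,X): not NE [P1→C gives 5>4; P2→P gives 6>3; P3→Y gives 8>2]
(A,R,Y): not NE [P2→Q gives 9>8]
(A,R,Z): not NE [P1→C gives 8>5; P2→P gives 4>1; P3→Y gives 8>6]
(B,P,X): not NE [P1→C gives 9>7]
(B,P,Y): not NE [P1→A gives 9>4; P2→R gives 7>5; P3→X gives 9>2]
(B,P,Z): not NE [P1→C gives 8>3; P3→X gives 9>2]
(B,Q,X): not NE [P1→A gives 8>0; P2→P gives 6>3]
(B,Q,Y): not NE [P2→R gives 7>5]
(B,Q,Z): not NE [P1→A gives 8>7]
(B,R,X): not NE [P1→C gives 5>0; P2→P gives 6>2; P3→Y gives 6>5]
(B,R,Y): not NE [P1→A gives 7>5]
(B,R,Z): not NE [P1→C gives 8>6; P2→Q gives 7>0; P3→Y gives 6>3]
(C,P,X): not NE [P2→R gives 3>0; P3→Z gives 10>4]
(C,P,Y): not NE [P1→A gives 9>5; P2→Q gives 9>7; P3→Z gives 10>9]
(C,P,Z): NE
(C,Q,X): not NE [P1→A gives 8>2; P3→Z gives 5>1]
(C,Q,Y): not NE [P1→B gives 9>4; P3→Z gives 5>2]
(C,Q,Z): not NE [P1→A gives 8>7; P2→P gives 5>0]
(C,R,X): NE
(C,R,Y): not NE [P1→A gives 7>4; P2→Q gives 9>3; P3→X gives 9>8]
(C,R,Z): not NE [P2→P gives 5>2; P3→X gives 9>2]

NE set: (C,P,Z), (C,R,X)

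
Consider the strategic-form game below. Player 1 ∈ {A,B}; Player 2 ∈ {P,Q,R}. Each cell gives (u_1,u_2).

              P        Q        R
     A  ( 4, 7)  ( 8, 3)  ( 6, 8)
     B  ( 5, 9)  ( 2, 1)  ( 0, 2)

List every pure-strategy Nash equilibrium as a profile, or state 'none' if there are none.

(A,P): not NE [P1→B gives 5>4; P2→R gives 8>7]
(A,Q): not NE [P2→R gives 8>3]
(A,R): NE
(B,P): NE
(B,Q): not NE [P1→A gives 8>2; P2→P gives 9>1]
(B,R): not NE [P1→A gives 6>0; P2→P gives 9>2]

NE set: (A,R), (B,P)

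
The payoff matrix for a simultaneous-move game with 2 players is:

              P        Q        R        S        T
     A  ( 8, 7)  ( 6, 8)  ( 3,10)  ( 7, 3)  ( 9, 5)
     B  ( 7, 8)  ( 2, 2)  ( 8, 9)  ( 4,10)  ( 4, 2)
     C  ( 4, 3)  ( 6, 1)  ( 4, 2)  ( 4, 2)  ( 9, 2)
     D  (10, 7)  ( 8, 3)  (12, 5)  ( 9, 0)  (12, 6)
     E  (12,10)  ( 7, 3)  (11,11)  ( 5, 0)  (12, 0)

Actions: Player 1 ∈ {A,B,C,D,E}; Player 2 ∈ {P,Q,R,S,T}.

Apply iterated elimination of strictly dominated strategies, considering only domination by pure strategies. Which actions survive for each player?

P1 drop A (D beats it: P:10>8 Q:8>6 R:12>3 S:9>7 T:12>9)
P1 drop B (D beats it: P:10>7 Q:8>2 R:12>8 S:9>4 T:12>4)
P1 drop C (D beats it: P:10>4 Q:8>6 R:12>4 S:9>4 T:12>9)
P2 drop Q (P beats it: D:7>3 E:10>3)
P2 drop S (P beats it: D:7>0 E:10>0)
P2 drop T (P beats it: D:7>6 E:10>0)
P1→{D,E} P2→{P,R}

Remaining: P1:{D,E} P2:{P,R}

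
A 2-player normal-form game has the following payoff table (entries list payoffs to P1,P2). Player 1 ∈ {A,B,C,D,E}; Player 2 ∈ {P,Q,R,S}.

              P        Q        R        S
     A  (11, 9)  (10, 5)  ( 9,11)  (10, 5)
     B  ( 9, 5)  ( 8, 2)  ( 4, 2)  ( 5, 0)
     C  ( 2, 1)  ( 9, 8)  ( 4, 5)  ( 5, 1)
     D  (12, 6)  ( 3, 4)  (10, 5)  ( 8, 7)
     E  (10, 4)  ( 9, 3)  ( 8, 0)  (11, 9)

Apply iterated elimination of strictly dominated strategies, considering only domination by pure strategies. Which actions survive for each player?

IESDS → P1:{A,D,E} P2:{P,R,S}

P1 drop B (A beats it: P:11>9 Q:10>8 R:9>4 S:10>5)
P1 drop C (A beats it: P:11>2 Q:10>9 R:9>4 S:10>5)
P2 drop Q (P beats it: A:9>5 D:6>4 E:4>3)
P1→{A,D,E} P2→{P,R,S}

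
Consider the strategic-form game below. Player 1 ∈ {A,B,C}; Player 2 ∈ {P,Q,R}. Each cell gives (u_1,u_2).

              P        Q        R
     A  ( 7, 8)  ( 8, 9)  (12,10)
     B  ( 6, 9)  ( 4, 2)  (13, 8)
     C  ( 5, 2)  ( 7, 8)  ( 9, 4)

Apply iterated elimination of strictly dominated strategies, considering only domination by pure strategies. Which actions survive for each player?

P1 drop C (A beats it: P:7>5 Q:8>7 R:12>9)
P2 drop Q (R beats it: A:10>9 B:8>2)
P1→{A,B} P2→{P,R}

Remaining: P1:{A,B} P2:{P,R}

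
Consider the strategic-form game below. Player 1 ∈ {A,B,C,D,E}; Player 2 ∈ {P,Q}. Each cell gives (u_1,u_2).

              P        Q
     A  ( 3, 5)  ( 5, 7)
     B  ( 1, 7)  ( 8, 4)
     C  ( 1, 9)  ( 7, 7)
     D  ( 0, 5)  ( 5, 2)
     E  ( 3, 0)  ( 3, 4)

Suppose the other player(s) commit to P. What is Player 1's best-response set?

u_1(A vs P) = 3
u_1(B vs P) = 1
u_1(C vs P) = 1
u_1(D vs P) = 0
u_1(E vs P) = 3
max payoff 3 at {A,E}

argmax u_1 = {A,E}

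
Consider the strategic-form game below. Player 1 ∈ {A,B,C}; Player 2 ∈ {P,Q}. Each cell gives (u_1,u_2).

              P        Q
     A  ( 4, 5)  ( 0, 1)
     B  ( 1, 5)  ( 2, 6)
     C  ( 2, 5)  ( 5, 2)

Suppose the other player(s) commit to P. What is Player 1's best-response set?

u_1(A vs P) = 4
u_1(B vs P) = 1
u_1(C vs P) = 2
max payoff 4 at {A}

BR_1 = {A}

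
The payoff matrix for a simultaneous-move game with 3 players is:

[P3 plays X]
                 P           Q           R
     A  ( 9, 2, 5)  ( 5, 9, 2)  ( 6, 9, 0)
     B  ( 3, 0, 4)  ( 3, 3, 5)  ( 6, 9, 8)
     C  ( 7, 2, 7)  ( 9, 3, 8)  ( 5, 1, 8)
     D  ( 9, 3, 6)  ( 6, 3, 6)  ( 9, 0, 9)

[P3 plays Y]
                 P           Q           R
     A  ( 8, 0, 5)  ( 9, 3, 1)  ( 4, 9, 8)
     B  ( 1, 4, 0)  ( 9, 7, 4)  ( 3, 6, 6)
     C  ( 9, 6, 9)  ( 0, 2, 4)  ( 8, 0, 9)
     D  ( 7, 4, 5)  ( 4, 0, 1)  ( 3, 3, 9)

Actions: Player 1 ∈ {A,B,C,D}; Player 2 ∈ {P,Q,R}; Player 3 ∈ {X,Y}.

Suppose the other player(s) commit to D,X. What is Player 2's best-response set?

u_2(P vs D,X) = 3
u_2(Q vs D,X) = 3
u_2(R vs D,X) = 0
max payoff 3 at {P,Q}

P2 best: {P,Q}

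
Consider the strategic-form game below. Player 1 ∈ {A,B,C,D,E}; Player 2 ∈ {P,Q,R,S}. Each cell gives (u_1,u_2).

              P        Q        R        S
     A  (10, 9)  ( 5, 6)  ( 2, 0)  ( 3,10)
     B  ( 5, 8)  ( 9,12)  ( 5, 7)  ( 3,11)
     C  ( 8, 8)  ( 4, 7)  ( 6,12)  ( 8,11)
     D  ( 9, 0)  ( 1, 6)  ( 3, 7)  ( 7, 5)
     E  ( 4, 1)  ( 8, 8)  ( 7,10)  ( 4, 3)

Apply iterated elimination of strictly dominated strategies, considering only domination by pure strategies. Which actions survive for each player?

IESDS → P1:{B,C,E} P2:{Q,R,S}

P2 drop P (S beats it: A:10>9 B:11>8 C:11>8 D:5>0 E:3>1)
P1 drop A (E beats it: Q:8>5 R:7>2 S:4>3)
P1 drop D (C beats it: Q:4>1 R:6>3 S:8>7)
P1→{B,C,E} P2→{Q,R,S}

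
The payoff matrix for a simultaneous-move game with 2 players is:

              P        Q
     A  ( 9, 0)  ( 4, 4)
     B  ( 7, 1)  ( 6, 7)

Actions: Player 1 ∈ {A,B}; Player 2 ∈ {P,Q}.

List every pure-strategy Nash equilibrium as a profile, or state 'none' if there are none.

NE set: (B,Q)

(A,P): not NE [P2→Q gives 4>0]
(A,Q): not NE [P1→B gives 6>4]
(B,P): not NE [P1→A gives 9>7; P2→Q gives 7>1]
(B,Q): NE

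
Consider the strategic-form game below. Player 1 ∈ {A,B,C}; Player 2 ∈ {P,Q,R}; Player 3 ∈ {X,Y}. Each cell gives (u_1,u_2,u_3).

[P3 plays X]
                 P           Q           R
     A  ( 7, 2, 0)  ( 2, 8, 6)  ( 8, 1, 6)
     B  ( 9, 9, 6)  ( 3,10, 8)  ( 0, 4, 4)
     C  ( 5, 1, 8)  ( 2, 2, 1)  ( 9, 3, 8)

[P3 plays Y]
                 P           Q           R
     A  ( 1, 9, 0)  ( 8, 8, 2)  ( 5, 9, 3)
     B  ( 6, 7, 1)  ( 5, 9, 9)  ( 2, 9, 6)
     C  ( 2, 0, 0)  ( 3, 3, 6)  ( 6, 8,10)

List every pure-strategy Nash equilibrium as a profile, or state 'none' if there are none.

(A,P,X): not NE [P1→B gives 9>7; P2→Q gives 8>2]
(A,P,Y): not NE [P1→B gives 6>1]
(A,Q,X): not NE [P1→B gives 3>2]
(A,Q,Y): not NE [P2→R gives 9>8; P3→X gives 6>2]
(A,R,X): not NE [P1→C gives 9>8; P2→Q gives 8>1]
(A,R,Y): not NE [P1→C gives 6>5; P3→X gives 6>3]
(B,P,X): not NE [P2→Q gives 10>9]
(B,P,Y): not NE [P2→R gives 9>7; P3→X gives 6>1]
(B,Q,X): not NE [P3→Y gives 9>8]
(B,Q,Y): not NE [P1→A gives 8>5]
(B,R,X): not NE [P1→C gives 9>0; P2→Q gives 10>4; P3→Y gives 6>4]
(B,R,Y): not NE [P1→C gives 6>2]
(C,P,X): not NE [P1→B gives 9>5; P2→R gives 3>1]
(C,P,Y): not NE [P1→B gives 6>2; P2→R gives 8>0; P3→X gives 8>0]
(C,Q,X): not NE [P1→B gives 3>2; P2→R gives 3>2; P3→Y gives 6>1]
(C,Q,Y): not NE [P1→A gives 8>3; P2→R gives 8>3]
(C,R,X): not NE [P3→Y gives 10>8]
(C,R,Y): NE

Nash profiles: (C,R,Y)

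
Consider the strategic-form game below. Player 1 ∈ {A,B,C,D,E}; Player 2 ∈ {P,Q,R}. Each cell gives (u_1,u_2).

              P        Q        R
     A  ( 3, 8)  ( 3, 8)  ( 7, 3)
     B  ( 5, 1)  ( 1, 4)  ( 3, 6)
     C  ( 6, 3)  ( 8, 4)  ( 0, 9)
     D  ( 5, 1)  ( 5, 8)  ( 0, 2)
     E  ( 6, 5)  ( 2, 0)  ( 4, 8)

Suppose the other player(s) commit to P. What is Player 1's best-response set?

u_1(A vs P) = 3
u_1(B vs P) = 5
u_1(C vs P) = 6
u_1(D vs P) = 5
u_1(E vs P) = 6
max payoff 6 at {C,E}

BR_1 = {C,E}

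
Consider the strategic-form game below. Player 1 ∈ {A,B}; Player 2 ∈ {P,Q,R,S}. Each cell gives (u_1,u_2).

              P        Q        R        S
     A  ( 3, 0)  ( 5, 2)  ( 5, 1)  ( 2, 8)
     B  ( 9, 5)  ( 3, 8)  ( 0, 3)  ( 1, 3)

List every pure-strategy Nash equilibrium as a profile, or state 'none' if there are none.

Nash profiles: (A,S)

(A,P): not NE [P1→B gives 9>3; P2→S gives 8>0]
(A,Q): not NE [P2→S gives 8>2]
(A,R): not NE [P2→S gives 8>1]
(A,S): NE
(B,P): not NE [P2→Q gives 8>5]
(B,Q): not NE [P1→A gives 5>3]
(B,R): not NE [P1→A gives 5>0; P2→Q gives 8>3]
(B,S): not NE [P1→A gives 2>1; P2→Q gives 8>3]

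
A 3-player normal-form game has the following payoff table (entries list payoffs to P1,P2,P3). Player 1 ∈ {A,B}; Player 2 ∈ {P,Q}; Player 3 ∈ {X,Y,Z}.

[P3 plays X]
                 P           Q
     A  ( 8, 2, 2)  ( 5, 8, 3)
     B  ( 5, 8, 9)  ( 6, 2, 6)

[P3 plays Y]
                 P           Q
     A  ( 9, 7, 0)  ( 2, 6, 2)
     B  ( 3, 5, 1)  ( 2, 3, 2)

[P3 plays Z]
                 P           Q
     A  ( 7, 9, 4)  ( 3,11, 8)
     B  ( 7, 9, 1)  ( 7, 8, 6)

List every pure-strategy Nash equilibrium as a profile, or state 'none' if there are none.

PSNE: ∅

(A,P,X): not NE [P2→Q gives 8>2; P3→Z gives 4>2]
(A,P,Y): not NE [P3→Z gives 4>0]
(A,P,Z): not NE [P2→Q gives 11>9]
(A,Q,X): not NE [P1→B gives 6>5; P3→Z gives 8>3]
(A,Q,Y): not NE [P2→P gives 7>6; P3→Z gives 8>2]
(A,Q,Z): not NE [P1→B gives 7>3]
(B,P,X): not NE [P1→A gives 8>5]
(B,P,Y): not NE [P1→A gives 9>3; P3→X gives 9>1]
(B,P,Z): not NE [P3→X gives 9>1]
(B,Q,X): not NE [P2→P gives 8>2]
(B,Q,Y): not NE [P2→P gives 5>3; P3→Z gives 6>2]
(B,Q,Z): not NE [P2→P gives 9>8]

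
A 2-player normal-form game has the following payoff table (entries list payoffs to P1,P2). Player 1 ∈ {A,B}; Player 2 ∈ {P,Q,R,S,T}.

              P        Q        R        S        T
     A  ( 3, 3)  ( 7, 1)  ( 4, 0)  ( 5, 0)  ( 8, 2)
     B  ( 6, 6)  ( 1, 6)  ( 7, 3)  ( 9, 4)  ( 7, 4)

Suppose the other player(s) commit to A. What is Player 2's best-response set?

argmax u_2 = {P}

u_2(P vs A) = 3
u_2(Q vs A) = 1
u_2(R vs A) = 0
u_2(S vs A) = 0
u_2(T vs A) = 2
max payoff 3 at {P}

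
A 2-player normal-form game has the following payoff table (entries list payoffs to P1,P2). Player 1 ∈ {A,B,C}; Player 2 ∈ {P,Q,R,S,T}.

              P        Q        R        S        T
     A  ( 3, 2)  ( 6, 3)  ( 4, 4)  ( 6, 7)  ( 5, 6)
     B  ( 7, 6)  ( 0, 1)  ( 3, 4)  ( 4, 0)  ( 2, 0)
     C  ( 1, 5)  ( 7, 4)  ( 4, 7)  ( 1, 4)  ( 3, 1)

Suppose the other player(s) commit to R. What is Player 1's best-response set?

u_1(A vs R) = 4
u_1(B vs R) = 3
u_1(C vs R) = 4
max payoff 4 at {A,C}

BR_1 = {A,C}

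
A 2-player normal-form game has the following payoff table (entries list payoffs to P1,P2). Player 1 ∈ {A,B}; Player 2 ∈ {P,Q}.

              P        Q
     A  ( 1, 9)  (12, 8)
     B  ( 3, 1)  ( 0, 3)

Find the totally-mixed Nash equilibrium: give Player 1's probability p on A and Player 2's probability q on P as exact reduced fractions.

P1 indiff ⇒ q·1+(1-q)·12 = q·3+(1-q)·0 ⇒ q(-2) = (1-q)(-12) ⇒ q = 6/7
P2 indiff ⇒ p·9+(1-p)·1 = p·8+(1-p)·3 ⇒ p(1) = (1-p)(2) ⇒ p = 2/3

P1 mixes 2/3 on A; P2 mixes 6/7 on P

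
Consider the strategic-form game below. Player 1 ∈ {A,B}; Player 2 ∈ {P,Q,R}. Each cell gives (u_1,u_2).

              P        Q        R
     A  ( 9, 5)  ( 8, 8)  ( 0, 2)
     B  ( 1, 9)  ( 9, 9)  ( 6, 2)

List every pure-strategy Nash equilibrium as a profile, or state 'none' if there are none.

PSNE = {(B,Q)}

(A,P): not NE [P2→Q gives 8>5]
(A,Q): not NE [P1→B gives 9>8]
(A,R): not NE [P1→B gives 6>0; P2→Q gives 8>2]
(B,P): not NE [P1→A gives 9>1]
(B,Q): NE
(B,R): not NE [P2→Q gives 9>2]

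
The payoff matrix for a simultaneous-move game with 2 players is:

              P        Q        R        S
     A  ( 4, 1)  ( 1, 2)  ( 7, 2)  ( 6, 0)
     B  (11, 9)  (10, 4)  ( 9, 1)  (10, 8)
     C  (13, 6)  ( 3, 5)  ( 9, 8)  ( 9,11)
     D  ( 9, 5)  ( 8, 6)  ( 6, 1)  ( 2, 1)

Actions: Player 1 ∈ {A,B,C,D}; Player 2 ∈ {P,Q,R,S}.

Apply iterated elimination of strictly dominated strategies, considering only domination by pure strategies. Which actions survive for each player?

Remaining: P1:{B,C} P2:{P,S}

P1 drop A (B beats it: P:11>4 Q:10>1 R:9>7 S:10>6)
P1 drop D (B beats it: P:11>9 Q:10>8 R:9>6 S:10>2)
P2 drop Q (P beats it: B:9>4 C:6>5)
P2 drop R (S beats it: B:8>1 C:11>8)
P1→{B,C} P2→{P,S}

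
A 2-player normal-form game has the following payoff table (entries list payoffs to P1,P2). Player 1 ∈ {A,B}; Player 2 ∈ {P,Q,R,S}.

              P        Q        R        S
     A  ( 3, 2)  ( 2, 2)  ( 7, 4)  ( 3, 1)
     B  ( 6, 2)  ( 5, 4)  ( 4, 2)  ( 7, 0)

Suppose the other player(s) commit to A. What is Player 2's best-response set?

argmax u_2 = {R}

u_2(P vs A) = 2
u_2(Q vs A) = 2
u_2(R vs A) = 4
u_2(S vs A) = 1
max payoff 4 at {R}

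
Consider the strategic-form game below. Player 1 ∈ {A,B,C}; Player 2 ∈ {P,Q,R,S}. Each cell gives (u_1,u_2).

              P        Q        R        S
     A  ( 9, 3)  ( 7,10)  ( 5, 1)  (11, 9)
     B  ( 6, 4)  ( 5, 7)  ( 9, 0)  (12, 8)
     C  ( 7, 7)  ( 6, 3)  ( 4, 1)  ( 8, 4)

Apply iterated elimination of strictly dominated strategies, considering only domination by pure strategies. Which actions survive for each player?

IESDS → P1:{A,B} P2:{Q,S}

P1 drop C (A beats it: P:9>7 Q:7>6 R:5>4 S:11>8)
P2 drop P (Q beats it: A:10>3 B:7>4)
P2 drop R (Q beats it: A:10>1 B:7>0)
P1→{A,B} P2→{Q,S}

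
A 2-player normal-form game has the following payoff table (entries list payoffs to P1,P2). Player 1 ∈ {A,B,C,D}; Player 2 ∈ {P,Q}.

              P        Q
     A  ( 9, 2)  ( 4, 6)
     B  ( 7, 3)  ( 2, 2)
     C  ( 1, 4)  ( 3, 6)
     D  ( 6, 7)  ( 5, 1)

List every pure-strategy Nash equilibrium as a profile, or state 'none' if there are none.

No pure NE.

(A,P): not NE [P2→Q gives 6>2]
(A,Q): not NE [P1→D gives 5>4]
(B,P): not NE [P1→A gives 9>7]
(B,Q): not NE [P1→D gives 5>2; P2→P gives 3>2]
(C,P): not NE [P1→A gives 9>1; P2→Q gives 6>4]
(C,Q): not NE [P1→D gives 5>3]
(D,P): not NE [P1→A gives 9>6]
(D,Q): not NE [P2→P gives 7>1]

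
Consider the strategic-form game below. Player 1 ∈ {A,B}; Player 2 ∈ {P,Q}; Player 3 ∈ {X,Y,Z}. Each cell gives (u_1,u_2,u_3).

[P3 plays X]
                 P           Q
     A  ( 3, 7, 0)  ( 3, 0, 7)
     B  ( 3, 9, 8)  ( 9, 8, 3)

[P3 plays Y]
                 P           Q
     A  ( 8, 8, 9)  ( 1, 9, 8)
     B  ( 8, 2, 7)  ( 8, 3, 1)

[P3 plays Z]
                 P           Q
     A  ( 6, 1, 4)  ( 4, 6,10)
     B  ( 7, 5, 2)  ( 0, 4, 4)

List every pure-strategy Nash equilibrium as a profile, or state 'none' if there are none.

(A,P,X): not NE [P3→Y gives 9>0]
(A,P,Y): not NE [P2→Q gives 9>8]
(A,P,Z): not NE [P1→B gives 7>6; P2→Q gives 6>1; P3→Y gives 9>4]
(A,Q,X): not NE [P1→B gives 9>3; P2→P gives 7>0; P3→Z gives 10>7]
(A,Q,Y): not NE [P1→B gives 8>1; P3→Z gives 10>8]
(A,Q,Z): NE
(B,P,X): NE
(B,P,Y): not NE [P2→Q gives 3>2; P3→X gives 8>7]
(B,P,Z): not NE [P3→X gives 8>2]
(B,Q,X): not NE [P2→P gives 9>8; P3→Z gives 4>3]
(B,Q,Y): not NE [P3→Z gives 4>1]
(B,Q,Z): not NE [P1→A gives 4>0; P2→P gives 5>4]

NE set: (A,Q,Z), (B,P,X)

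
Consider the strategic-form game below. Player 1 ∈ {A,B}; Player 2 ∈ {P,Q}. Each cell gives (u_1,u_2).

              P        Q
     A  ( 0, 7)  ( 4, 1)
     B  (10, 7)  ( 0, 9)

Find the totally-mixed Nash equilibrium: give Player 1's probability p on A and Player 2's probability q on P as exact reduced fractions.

P1 mixes 1/4 on A; P2 mixes 2/7 on P

P1 indiff ⇒ q·0+(1-q)·4 = q·10+(1-q)·0 ⇒ q(-10) = (1-q)(-4) ⇒ q = 2/7
P2 indiff ⇒ p·7+(1-p)·7 = p·1+(1-p)·9 ⇒ p(6) = (1-p)(2) ⇒ p = 1/4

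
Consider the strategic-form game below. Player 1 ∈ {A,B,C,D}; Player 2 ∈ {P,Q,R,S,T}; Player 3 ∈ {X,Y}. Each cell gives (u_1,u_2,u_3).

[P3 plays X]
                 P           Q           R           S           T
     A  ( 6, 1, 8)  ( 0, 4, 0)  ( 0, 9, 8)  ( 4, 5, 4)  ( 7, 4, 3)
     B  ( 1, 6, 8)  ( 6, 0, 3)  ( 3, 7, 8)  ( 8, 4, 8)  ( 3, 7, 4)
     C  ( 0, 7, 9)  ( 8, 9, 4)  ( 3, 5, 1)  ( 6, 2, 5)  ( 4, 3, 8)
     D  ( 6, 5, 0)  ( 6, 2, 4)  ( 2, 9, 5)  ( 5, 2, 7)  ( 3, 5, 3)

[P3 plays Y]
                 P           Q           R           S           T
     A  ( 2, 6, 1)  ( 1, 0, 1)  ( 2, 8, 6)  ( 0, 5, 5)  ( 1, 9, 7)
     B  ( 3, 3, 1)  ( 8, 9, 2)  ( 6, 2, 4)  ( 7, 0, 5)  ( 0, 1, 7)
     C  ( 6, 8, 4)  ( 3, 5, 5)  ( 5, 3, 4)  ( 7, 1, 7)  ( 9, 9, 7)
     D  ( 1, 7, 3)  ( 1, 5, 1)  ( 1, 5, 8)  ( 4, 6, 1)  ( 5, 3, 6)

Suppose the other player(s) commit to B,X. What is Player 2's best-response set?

BR_2 = {R,T}

u_2(P vs B,X) = 6
u_2(Q vs B,X) = 0
u_2(R vs B,X) = 7
u_2(S vs B,X) = 4
u_2(T vs B,X) = 7
max payoff 7 at {R,T}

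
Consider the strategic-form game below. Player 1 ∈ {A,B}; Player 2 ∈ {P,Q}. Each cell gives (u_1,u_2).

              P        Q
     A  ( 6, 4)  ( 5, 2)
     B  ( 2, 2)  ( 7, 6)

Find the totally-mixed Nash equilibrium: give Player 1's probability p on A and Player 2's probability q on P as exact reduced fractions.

P1 indiff ⇒ q·6+(1-q)·5 = q·2+(1-q)·7 ⇒ q(4) = (1-q)(2) ⇒ q = 1/3
P2 indiff ⇒ p·4+(1-p)·2 = p·2+(1-p)·6 ⇒ p(2) = (1-p)(4) ⇒ p = 2/3

P1 mixes 2/3 on A; P2 mixes 1/3 on P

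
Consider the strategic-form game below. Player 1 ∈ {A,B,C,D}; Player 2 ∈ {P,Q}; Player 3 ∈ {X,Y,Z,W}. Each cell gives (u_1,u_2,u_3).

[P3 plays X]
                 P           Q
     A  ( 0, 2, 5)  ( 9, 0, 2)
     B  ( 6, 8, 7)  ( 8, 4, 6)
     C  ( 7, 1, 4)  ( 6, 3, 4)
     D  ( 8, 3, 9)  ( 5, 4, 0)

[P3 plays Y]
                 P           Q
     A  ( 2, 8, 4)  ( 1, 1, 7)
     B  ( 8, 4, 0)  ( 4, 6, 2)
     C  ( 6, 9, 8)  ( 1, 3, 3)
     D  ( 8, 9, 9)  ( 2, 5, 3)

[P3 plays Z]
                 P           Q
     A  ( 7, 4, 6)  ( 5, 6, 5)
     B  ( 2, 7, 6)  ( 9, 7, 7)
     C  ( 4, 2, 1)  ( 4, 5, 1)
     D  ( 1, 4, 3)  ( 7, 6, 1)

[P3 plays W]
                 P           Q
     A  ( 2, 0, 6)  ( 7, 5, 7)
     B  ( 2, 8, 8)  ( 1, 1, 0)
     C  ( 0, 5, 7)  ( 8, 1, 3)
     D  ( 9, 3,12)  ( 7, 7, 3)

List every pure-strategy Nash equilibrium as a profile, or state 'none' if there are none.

NE set: (B,Q,Z)

(A,P,X): not NE [P1→D gives 8>0; P3→W gives 6>5]
(A,P,Y): not NE [P1→D gives 8>2; P3→W gives 6>4]
(A,P,Z): not NE [P2→Q gives 6>4]
(A,P,W): not NE [P1→D gives 9>2; P2→Q gives 5>0]
(A,Q,X): not NE [P2→P gives 2>0; P3→W gives 7>2]
(A,Q,Y): not NE [P1→B gives 4>1; P2→P gives 8>1]
(A,Q,Z): not NE [P1→B gives 9>5; P3→W gives 7>5]
(A,Q,W): not NE [P1→C gives 8>7]
(B,P,X): not NE [P1→D gives 8>6; P3→W gives 8>7]
(B,P,Y): not NE [P2→Q gives 6>4; P3→W gives 8>0]
(B,P,Z): not NE [P1→A gives 7>2; P3→W gives 8>6]
(B,P,W): not NE [P1→D gives 9>2]
(B,Q,X): not NE [P1→A gives 9>8; P2→P gives 8>4; P3→Z gives 7>6]
(B,Q,Y): not NE [P3→Z gives 7>2]
(B,Q,Z): NE
(B,Q,W): not NE [P1→C gives 8>1; P2→P gives 8>1; P3→Z gives 7>0]
(C,P,X): not NE [P1→D gives 8>7; P2→Q gives 3>1; P3→Y gives 8>4]
(C,P,Y): not NE [P1→D gives 8>6]
(C,P,Z): not NE [P1→A gives 7>4; P2→Q gives 5>2; P3→Y gives 8>1]
(C,P,W): not NE [P1→D gives 9>0; P3→Y gives 8>7]
(C,Q,X): not NE [P1→A gives 9>6]
(C,Q,Y): not NE [P1→B gives 4>1; P2→P gives 9>3; P3→X gives 4>3]
(C,Q,Z): not NE [P1→B gives 9>4; P3→X gives 4>1]
(C,Q,W): not NE [P2→P gives 5>1; P3→X gives 4>3]
(D,P,X): not NE [P2→Q gives 4>3; P3→W gives 12>9]
(D,P,Y): not NE [P3→W gives 12>9]
(D,P,Z): not NE [P1→A gives 7>1; P2→Q gives 6>4; P3→W gives 12>3]
(D,P,W): not NE [P2→Q gives 7>3]
(D,Q,X): not NE [P1→A gives 9>5; P3→W gives 3>0]
(D,Q,Y): not NE [P1→B gives 4>2; P2→P gives 9>5]
(D,Q,Z): not NE [P1→B gives 9>7; P3→W gives 3>1]
(D,Q,W): not NE [P1→C gives 8>7]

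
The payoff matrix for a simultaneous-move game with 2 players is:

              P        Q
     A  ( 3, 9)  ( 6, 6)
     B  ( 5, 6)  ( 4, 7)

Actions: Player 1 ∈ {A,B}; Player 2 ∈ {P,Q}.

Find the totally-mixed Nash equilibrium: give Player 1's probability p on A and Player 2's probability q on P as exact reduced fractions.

p=1/4, q=1/2

P1 indiff ⇒ q·3+(1-q)·6 = q·5+(1-q)·4 ⇒ q(-2) = (1-q)(-2) ⇒ q = 1/2
P2 indiff ⇒ p·9+(1-p)·6 = p·6+(1-p)·7 ⇒ p(3) = (1-p)(1) ⇒ p = 1/4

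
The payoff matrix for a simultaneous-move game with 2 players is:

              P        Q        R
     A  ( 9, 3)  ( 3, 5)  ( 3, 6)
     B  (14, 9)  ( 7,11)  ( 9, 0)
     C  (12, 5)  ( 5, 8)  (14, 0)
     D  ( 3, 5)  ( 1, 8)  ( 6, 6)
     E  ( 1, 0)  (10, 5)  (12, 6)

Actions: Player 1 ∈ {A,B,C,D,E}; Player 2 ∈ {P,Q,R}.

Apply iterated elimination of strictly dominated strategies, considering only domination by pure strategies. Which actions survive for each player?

P1 drop A (B beats it: P:14>9 Q:7>3 R:9>3)
P1 drop D (B beats it: P:14>3 Q:7>1 R:9>6)
P2 drop P (Q beats it: B:11>9 C:8>5 E:5>0)
P1 drop B (E beats it: Q:10>7 R:12>9)
P1→{C,E} P2→{Q,R}

Survivors P1:{C,E} P2:{Q,R}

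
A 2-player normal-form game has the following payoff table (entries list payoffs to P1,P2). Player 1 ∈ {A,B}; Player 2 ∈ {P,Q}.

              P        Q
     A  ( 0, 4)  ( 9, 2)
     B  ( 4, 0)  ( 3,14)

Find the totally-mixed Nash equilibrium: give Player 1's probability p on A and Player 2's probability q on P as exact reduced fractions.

P1 mixes 7/8 on A; P2 mixes 3/5 on P

P1 indiff ⇒ q·0+(1-q)·9 = q·4+(1-q)·3 ⇒ q(-4) = (1-q)(-6) ⇒ q = 3/5
P2 indiff ⇒ p·4+(1-p)·0 = p·2+(1-p)·14 ⇒ p(2) = (1-p)(14) ⇒ p = 7/8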